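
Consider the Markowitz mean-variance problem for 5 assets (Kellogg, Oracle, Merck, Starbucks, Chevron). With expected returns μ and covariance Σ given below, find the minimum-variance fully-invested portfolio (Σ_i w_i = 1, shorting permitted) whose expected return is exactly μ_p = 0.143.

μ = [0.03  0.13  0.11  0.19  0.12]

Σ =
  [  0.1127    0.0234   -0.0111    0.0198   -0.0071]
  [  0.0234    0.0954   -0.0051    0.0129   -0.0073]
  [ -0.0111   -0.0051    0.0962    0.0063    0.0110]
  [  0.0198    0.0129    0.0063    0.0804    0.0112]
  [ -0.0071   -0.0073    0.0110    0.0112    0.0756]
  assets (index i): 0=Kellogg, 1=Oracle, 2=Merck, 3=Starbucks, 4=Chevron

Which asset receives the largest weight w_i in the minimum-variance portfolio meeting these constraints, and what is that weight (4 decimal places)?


p=Σ⁻¹μ = [-0.1731  1.2880  0.9185  1.9499  1.2729]
q=Σ⁻¹𝟙 = [7.5587  9.2157  9.9050  6.5929  12.4093]
a=μᵀp=0.786505  b=𝟙ᵀp=5.256131  c=𝟙ᵀq=45.681696  D=ac−b²=8.301977
λ₁=(c·0.143−b)/D = (45.681696·0.143−5.256131)/8.301977 = 0.153741
λ₂=(a−b·0.143)/D = (0.786505−5.256131·0.143)/8.301977 = 0.004201
w* = 0.153741·p + 0.004201·q:
  w_0 = 0.153741·-0.1731 + 0.004201·7.5587 = 0.0051  (Kellogg)
  w_1 = 0.153741·1.2880 + 0.004201·9.2157 = 0.2367  (Oracle)
  w_2 = 0.153741·0.9185 + 0.004201·9.9050 = 0.1828  (Merck)
  w_3 = 0.153741·1.9499 + 0.004201·6.5929 = 0.3275  (Starbucks)
  w_4 = 0.153741·1.2729 + 0.004201·12.4093 = 0.2478  (Chevron)
Σw_i=1.0000  μᵀw=0.1430
σ²=wᵀΣw=λ₁·μ_p+λ₂ = 0.153741·0.143 + 0.004201 = 0.026186 ≈ 0.0262

Starbucks (0.3275)


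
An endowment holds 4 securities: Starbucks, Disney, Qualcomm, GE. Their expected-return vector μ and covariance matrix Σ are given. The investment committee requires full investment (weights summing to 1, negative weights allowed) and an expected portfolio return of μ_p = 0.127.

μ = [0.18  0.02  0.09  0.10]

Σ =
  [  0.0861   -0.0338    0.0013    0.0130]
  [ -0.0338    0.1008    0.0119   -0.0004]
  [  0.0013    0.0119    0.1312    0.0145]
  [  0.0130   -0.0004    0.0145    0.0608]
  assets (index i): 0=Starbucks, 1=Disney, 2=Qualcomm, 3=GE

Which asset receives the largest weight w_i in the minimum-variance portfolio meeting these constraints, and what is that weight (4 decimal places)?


Starbucks (0.5182)

g=Σ⁻¹μ = [2.2834  0.9134  0.4643  1.0518]
h=Σ⁻¹𝟙 = [15.4382  14.5775  4.8100  12.0952]
a=μᵀg=0.576236  b=𝟙ᵀg=4.712848  c=𝟙ᵀh=46.920915  D=ac−b²=4.826602
λ₁=(c·0.127−b)/D = (46.920915·0.127−4.712848)/4.826602 = 0.258175
λ₂=(a−b·0.127)/D = (0.576236−4.712848·0.127)/4.826602 = -0.004619
w* = 0.258175·g + -0.004619·h:
  w_0 = 0.258175·2.2834 + -0.004619·15.4382 = 0.5182  (Starbucks)
  w_1 = 0.258175·0.9134 + -0.004619·14.5775 = 0.1685  (Disney)
  w_2 = 0.258175·0.4643 + -0.004619·4.8100 = 0.0976  (Qualcomm)
  w_3 = 0.258175·1.0518 + -0.004619·12.0952 = 0.2157  (GE)
Σw_i=1.0000  μᵀw=0.1270
σ²=wᵀΣw=λ₁·μ_p+λ₂ = 0.258175·0.127 + -0.004619 = 0.028169 ≈ 0.0282


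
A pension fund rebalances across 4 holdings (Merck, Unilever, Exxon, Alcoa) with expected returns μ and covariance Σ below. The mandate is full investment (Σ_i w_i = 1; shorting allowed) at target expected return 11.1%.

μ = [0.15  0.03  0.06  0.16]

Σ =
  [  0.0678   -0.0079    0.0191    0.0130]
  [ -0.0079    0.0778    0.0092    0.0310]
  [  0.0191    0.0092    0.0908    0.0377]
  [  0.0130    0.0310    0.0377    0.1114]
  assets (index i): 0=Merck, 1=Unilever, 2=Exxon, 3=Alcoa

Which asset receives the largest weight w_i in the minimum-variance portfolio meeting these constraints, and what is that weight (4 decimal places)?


p=Σ⁻¹μ = [2.0733  0.1294  -0.3134  1.2644]
q=Σ⁻¹𝟙 = [14.2380  12.9164  6.0090  1.6873]
a=μᵀp=0.498376  b=𝟙ᵀp=3.153685  c=𝟙ᵀq=34.850544  D=ac−b²=7.422941
λ₁=(c·0.111−b)/D = (34.850544·0.111−3.153685)/7.422941 = 0.096286
λ₂=(a−b·0.111)/D = (0.498376−3.153685·0.111)/7.422941 = 0.019981
w* = 0.096286·p + 0.019981·q:
  w_0 = 0.096286·2.0733 + 0.019981·14.2380 = 0.4841  (Merck)
  w_1 = 0.096286·0.1294 + 0.019981·12.9164 = 0.2705  (Unilever)
  w_2 = 0.096286·-0.3134 + 0.019981·6.0090 = 0.0899  (Exxon)
  w_3 = 0.096286·1.2644 + 0.019981·1.6873 = 0.1555  (Alcoa)
Σw_i=1.0000  μᵀw=0.1110
σ²=wᵀΣw=λ₁·μ_p+λ₂ = 0.096286·0.111 + 0.019981 = 0.030669 ≈ 0.0307

Merck (0.4841)


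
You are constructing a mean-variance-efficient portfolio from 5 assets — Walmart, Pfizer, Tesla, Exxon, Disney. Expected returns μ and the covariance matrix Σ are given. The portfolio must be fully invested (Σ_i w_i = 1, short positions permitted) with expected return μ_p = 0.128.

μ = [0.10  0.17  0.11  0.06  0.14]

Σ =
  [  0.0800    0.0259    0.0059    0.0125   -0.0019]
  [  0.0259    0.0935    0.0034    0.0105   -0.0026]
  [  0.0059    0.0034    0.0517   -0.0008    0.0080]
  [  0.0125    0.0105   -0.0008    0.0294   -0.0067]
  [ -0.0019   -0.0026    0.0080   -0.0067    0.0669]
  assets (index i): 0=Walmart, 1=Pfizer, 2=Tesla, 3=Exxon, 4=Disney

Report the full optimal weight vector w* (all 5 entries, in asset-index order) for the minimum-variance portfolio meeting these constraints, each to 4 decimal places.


p=Σ⁻¹μ = [0.4004  1.4957  1.6801  1.8718  2.1487]
q=Σ⁻¹𝟙 = [4.5516  5.4408  16.4021  34.4039  16.7725]
a=μᵀp=0.892251  b=𝟙ᵀp=7.596719  c=𝟙ᵀq=77.570959  D=ac−b²=11.502646
λ₁=(c·0.128−b)/D = (77.570959·0.128−7.596719)/11.502646 = 0.202768
λ₂=(a−b·0.128)/D = (0.892251−7.596719·0.128)/11.502646 = -0.006966
w* = 0.202768·p + -0.006966·q:
  w_0 = 0.202768·0.4004 + -0.006966·4.5516 = 0.0495  (Walmart)
  w_1 = 0.202768·1.4957 + -0.006966·5.4408 = 0.2654  (Pfizer)
  w_2 = 0.202768·1.6801 + -0.006966·16.4021 = 0.2264  (Tesla)
  w_3 = 0.202768·1.8718 + -0.006966·34.4039 = 0.1399  (Exxon)
  w_4 = 0.202768·2.1487 + -0.006966·16.7725 = 0.3189  (Disney)
Σw_i=1.0000  μᵀw=0.1280
σ²=wᵀΣw=λ₁·μ_p+λ₂ = 0.202768·0.128 + -0.006966 = 0.018988 ≈ 0.0190

0.0495  0.2654  0.2264  0.1399  0.3189


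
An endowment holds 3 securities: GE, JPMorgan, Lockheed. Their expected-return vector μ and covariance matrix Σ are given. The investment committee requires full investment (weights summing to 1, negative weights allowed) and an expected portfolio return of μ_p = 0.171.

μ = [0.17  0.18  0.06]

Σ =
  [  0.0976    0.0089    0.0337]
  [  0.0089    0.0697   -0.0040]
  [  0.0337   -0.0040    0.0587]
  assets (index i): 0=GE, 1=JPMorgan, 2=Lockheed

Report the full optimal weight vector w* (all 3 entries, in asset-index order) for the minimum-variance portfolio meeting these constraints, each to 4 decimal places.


0.3590  0.5959  0.0451

g=Σ⁻¹μ = [1.3848  2.4282  0.3926]
h=Σ⁻¹𝟙 = [3.3178  14.8500  16.1429]
a=μᵀg=0.696051  b=𝟙ᵀg=4.205599  c=𝟙ᵀh=34.310710  D=ac−b²=6.194933
λ₁=(c·0.171−b)/D = (34.310710·0.171−4.205599)/6.194933 = 0.268208
λ₂=(a−b·0.171)/D = (0.696051−4.205599·0.171)/6.194933 = -0.003730
w* = 0.268208·g + -0.003730·h:
  w_0 = 0.268208·1.3848 + -0.003730·3.3178 = 0.3590  (GE)
  w_1 = 0.268208·2.4282 + -0.003730·14.8500 = 0.5959  (JPMorgan)
  w_2 = 0.268208·0.3926 + -0.003730·16.1429 = 0.0451  (Lockheed)
Σw_i=1.0000  μᵀw=0.1710
σ²=wᵀΣw=λ₁·μ_p+λ₂ = 0.268208·0.171 + -0.003730 = 0.042134 ≈ 0.0421


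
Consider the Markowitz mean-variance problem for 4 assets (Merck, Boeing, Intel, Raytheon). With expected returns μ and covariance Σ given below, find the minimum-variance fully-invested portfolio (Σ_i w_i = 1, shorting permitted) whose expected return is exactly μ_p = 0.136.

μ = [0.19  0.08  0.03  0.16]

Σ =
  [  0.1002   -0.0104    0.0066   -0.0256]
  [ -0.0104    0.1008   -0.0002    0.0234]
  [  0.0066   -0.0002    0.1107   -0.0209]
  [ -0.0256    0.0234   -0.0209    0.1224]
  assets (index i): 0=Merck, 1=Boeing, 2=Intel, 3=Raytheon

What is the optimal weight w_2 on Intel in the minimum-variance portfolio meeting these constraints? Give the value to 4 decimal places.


u=Σ⁻¹μ = [2.3818  0.6309  0.4631  1.7638]
v=Σ⁻¹𝟙 = [13.0124  8.7327  10.3481  10.9889]
a=μᵀu=0.799120  b=𝟙ᵀu=5.239641  c=𝟙ᵀv=43.082114  D=ac−b²=6.973941
λ₁=(c·0.136−b)/D = (43.082114·0.136−5.239641)/6.973941 = 0.088835
λ₂=(a−b·0.136)/D = (0.799120−5.239641·0.136)/6.973941 = 0.012407
w* = 0.088835·u + 0.012407·v:
  w_0 = 0.088835·2.3818 + 0.012407·13.0124 = 0.3730  (Merck)
  w_1 = 0.088835·0.6309 + 0.012407·8.7327 = 0.1644  (Boeing)
  w_2 = 0.088835·0.4631 + 0.012407·10.3481 = 0.1695  (Intel)
  w_3 = 0.088835·1.7638 + 0.012407·10.9889 = 0.2930  (Raytheon)
Σw_i=1.0000  μᵀw=0.1360
σ²=wᵀΣw=λ₁·μ_p+λ₂ = 0.088835·0.136 + 0.012407 = 0.024489 ≈ 0.0245

0.1695


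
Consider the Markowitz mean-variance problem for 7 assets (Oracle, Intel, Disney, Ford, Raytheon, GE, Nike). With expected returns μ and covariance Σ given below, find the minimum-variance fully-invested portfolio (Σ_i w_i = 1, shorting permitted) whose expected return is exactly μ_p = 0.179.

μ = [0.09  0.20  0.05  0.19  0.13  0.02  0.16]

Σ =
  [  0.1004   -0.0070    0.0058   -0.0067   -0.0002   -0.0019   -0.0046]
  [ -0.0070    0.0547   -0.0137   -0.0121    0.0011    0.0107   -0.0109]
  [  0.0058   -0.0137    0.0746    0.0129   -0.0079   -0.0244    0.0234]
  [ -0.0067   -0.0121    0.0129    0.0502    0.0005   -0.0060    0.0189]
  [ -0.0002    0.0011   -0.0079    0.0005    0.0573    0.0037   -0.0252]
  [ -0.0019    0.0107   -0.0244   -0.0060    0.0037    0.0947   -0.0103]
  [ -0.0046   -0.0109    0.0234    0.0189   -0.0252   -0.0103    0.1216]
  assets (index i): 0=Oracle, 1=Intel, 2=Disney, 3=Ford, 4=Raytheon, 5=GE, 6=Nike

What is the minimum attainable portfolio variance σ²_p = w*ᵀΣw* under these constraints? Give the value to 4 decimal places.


g=Σ⁻¹μ = [1.6124  5.2394  0.5707  4.4794  2.9343  0.1484  1.6611]
h=Σ⁻¹𝟙 = [13.1170  28.0032  17.4716  21.4138  22.8888  13.7593  10.4485]
a=μᵀg=2.722835  b=𝟙ᵀg=16.645857  c=𝟙ᵀh=127.102208  D=ac−b²=68.993721
λ₁=(c·0.179−b)/D = (127.102208·0.179−16.645857)/68.993721 = 0.088493
λ₂=(a−b·0.179)/D = (2.722835−16.645857·0.179)/68.993721 = -0.003722
w* = 0.088493·g + -0.003722·h:
  w_0 = 0.088493·1.6124 + -0.003722·13.1170 = 0.0939  (Oracle)
  w_1 = 0.088493·5.2394 + -0.003722·28.0032 = 0.3594  (Intel)
  w_2 = 0.088493·0.5707 + -0.003722·17.4716 = -0.0145  (Disney)
  w_3 = 0.088493·4.4794 + -0.003722·21.4138 = 0.3167  (Ford)
  w_4 = 0.088493·2.9343 + -0.003722·22.8888 = 0.1745  (Raytheon)
  w_5 = 0.088493·0.1484 + -0.003722·13.7593 = -0.0381  (GE)
  w_6 = 0.088493·1.6611 + -0.003722·10.4485 = 0.1081  (Nike)
Σw_i=1.0000  μᵀw=0.1790
σ²=wᵀΣw=λ₁·μ_p+λ₂ = 0.088493·0.179 + -0.003722 = 0.012118 ≈ 0.0121

0.0121


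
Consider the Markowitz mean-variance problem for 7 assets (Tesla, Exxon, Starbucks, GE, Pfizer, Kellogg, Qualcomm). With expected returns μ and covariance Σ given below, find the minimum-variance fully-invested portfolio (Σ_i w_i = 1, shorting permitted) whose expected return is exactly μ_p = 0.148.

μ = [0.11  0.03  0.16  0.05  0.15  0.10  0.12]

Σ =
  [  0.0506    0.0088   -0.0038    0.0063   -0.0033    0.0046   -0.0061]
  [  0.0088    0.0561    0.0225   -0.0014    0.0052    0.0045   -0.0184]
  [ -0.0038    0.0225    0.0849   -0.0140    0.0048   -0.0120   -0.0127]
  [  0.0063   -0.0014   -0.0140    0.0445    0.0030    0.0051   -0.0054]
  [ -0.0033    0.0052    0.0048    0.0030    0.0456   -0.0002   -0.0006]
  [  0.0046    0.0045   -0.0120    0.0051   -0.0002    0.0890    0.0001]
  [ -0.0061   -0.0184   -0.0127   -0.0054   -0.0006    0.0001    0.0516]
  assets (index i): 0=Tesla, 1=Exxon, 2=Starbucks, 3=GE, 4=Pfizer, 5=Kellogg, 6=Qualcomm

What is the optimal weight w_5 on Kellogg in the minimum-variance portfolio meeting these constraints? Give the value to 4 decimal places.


u=Σ⁻¹μ = [2.7321  -0.2625  2.8800  1.6959  3.1538  1.2900  3.4755]
v=Σ⁻¹𝟙 = [19.1785  17.2626  18.4094  28.0002  18.0807  10.2503  35.4544]
a=μᵀu=1.857363  b=𝟙ᵀu=14.964688  c=𝟙ᵀv=146.636094  D=ac−b²=48.414504
λ₁=(c·0.148−b)/D = (146.636094·0.148−14.964688)/48.414504 = 0.139162
λ₂=(a−b·0.148)/D = (1.857363−14.964688·0.148)/48.414504 = -0.007382
w* = 0.139162·u + -0.007382·v:
  w_0 = 0.139162·2.7321 + -0.007382·19.1785 = 0.2386  (Tesla)
  w_1 = 0.139162·-0.2625 + -0.007382·17.2626 = -0.1640  (Exxon)
  w_2 = 0.139162·2.8800 + -0.007382·18.4094 = 0.2649  (Starbucks)
  w_3 = 0.139162·1.6959 + -0.007382·28.0002 = 0.0293  (GE)
  w_4 = 0.139162·3.1538 + -0.007382·18.0807 = 0.3054  (Pfizer)
  w_5 = 0.139162·1.2900 + -0.007382·10.2503 = 0.1038  (Kellogg)
  w_6 = 0.139162·3.4755 + -0.007382·35.4544 = 0.2219  (Qualcomm)
Σw_i=1.0000  μᵀw=0.1480
σ²=wᵀΣw=λ₁·μ_p+λ₂ = 0.139162·0.148 + -0.007382 = 0.013214 ≈ 0.0132

0.1038


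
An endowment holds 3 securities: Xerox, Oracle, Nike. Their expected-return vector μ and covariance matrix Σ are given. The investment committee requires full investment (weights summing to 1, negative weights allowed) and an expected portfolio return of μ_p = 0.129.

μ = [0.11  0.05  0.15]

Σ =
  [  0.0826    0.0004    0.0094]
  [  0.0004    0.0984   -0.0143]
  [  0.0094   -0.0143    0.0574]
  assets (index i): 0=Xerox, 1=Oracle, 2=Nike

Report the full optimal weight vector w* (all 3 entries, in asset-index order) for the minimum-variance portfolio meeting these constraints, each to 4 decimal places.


x=Σ⁻¹μ = [1.0238  0.8917  2.6677]
y=Σ⁻¹𝟙 = [9.8803  12.8856  19.0137]
a=μᵀx=0.557359  b=𝟙ᵀx=4.583181  c=𝟙ᵀy=41.779706  D=ac−b²=2.280759
λ₁=(c·0.129−b)/D = (41.779706·0.129−4.583181)/2.280759 = 0.353567
λ₂=(a−b·0.129)/D = (0.557359−4.583181·0.129)/2.280759 = -0.014851
w* = 0.353567·x + -0.014851·y:
  w_0 = 0.353567·1.0238 + -0.014851·9.8803 = 0.2153  (Xerox)
  w_1 = 0.353567·0.8917 + -0.014851·12.8856 = 0.1239  (Oracle)
  w_2 = 0.353567·2.6677 + -0.014851·19.0137 = 0.6608  (Nike)
Σw_i=1.0000  μᵀw=0.1290
σ²=wᵀΣw=λ₁·μ_p+λ₂ = 0.353567·0.129 + -0.014851 = 0.030759 ≈ 0.0308

0.2153  0.1239  0.6608


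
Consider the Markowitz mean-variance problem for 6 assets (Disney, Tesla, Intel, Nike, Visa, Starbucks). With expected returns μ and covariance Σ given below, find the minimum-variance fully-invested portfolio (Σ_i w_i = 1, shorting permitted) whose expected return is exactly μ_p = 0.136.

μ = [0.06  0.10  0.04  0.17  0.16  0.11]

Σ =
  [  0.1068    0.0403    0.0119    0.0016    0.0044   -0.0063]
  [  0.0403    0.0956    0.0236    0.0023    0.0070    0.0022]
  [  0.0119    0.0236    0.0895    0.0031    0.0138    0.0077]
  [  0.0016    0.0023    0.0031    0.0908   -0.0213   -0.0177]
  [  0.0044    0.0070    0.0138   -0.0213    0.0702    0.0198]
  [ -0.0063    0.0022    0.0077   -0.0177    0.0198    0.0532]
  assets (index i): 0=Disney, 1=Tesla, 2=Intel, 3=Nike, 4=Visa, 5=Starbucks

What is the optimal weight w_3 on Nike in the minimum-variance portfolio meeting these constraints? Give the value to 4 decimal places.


g=Σ⁻¹μ = [0.3208  0.7199  -0.4631  2.8811  2.5449  2.1543]
h=Σ⁻¹𝟙 = [7.6411  4.2854  4.8492  17.3369  11.9661  20.1374]
a=μᵀg=1.206660  b=𝟙ᵀg=8.157938  c=𝟙ᵀh=66.216065  D=ac−b²=13.348319
λ₁=(c·0.136−b)/D = (66.216065·0.136−8.157938)/13.348319 = 0.063487
λ₂=(a−b·0.136)/D = (1.206660−8.157938·0.136)/13.348319 = 0.007280
w* = 0.063487·g + 0.007280·h:
  w_0 = 0.063487·0.3208 + 0.007280·7.6411 = 0.0760  (Disney)
  w_1 = 0.063487·0.7199 + 0.007280·4.2854 = 0.0769  (Tesla)
  w_2 = 0.063487·-0.4631 + 0.007280·4.8492 = 0.0059  (Intel)
  w_3 = 0.063487·2.8811 + 0.007280·17.3369 = 0.3091  (Nike)
  w_4 = 0.063487·2.5449 + 0.007280·11.9661 = 0.2487  (Visa)
  w_5 = 0.063487·2.1543 + 0.007280·20.1374 = 0.2834  (Starbucks)
Σw_i=1.0000  μᵀw=0.1360
σ²=wᵀΣw=λ₁·μ_p+λ₂ = 0.063487·0.136 + 0.007280 = 0.015915 ≈ 0.0159

0.3091


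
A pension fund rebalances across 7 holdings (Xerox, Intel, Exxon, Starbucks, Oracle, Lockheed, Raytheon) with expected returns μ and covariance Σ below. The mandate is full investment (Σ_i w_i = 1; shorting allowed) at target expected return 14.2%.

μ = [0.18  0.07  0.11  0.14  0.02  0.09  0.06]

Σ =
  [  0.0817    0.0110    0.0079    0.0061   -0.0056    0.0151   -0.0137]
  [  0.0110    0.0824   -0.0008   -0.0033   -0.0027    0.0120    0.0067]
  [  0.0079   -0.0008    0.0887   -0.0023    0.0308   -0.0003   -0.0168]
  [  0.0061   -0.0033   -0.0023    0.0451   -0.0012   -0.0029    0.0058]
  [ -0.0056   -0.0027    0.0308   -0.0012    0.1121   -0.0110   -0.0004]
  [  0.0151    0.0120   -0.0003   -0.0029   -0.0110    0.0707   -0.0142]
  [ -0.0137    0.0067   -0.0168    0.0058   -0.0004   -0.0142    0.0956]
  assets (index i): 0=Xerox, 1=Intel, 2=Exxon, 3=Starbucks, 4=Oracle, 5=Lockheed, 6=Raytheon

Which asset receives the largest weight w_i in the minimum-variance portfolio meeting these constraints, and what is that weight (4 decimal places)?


Starbucks (0.4041)

g=Σ⁻¹μ = [1.7591  0.4887  1.3524  2.9085  0.0558  1.1650  1.0799]
h=Σ⁻¹𝟙 = [8.3612  8.8071  10.9773  21.6858  8.3794  15.9265  14.0553]
a=μᵀg=1.077553  b=𝟙ᵀg=8.809327  c=𝟙ᵀh=88.192734  D=ac−b²=17.428149
λ₁=(c·0.142−b)/D = (88.192734·0.142−8.809327)/17.428149 = 0.213106
λ₂=(a−b·0.142)/D = (1.077553−8.809327·0.142)/17.428149 = -0.009948
w* = 0.213106·g + -0.009948·h:
  w_0 = 0.213106·1.7591 + -0.009948·8.3612 = 0.2917  (Xerox)
  w_1 = 0.213106·0.4887 + -0.009948·8.8071 = 0.0165  (Intel)
  w_2 = 0.213106·1.3524 + -0.009948·10.9773 = 0.1790  (Exxon)
  w_3 = 0.213106·2.9085 + -0.009948·21.6858 = 0.4041  (Starbucks)
  w_4 = 0.213106·0.0558 + -0.009948·8.3794 = -0.0715  (Oracle)
  w_5 = 0.213106·1.1650 + -0.009948·15.9265 = 0.0898  (Lockheed)
  w_6 = 0.213106·1.0799 + -0.009948·14.0553 = 0.0903  (Raytheon)
Σw_i=1.0000  μᵀw=0.1420
σ²=wᵀΣw=λ₁·μ_p+λ₂ = 0.213106·0.142 + -0.009948 = 0.020313 ≈ 0.0203


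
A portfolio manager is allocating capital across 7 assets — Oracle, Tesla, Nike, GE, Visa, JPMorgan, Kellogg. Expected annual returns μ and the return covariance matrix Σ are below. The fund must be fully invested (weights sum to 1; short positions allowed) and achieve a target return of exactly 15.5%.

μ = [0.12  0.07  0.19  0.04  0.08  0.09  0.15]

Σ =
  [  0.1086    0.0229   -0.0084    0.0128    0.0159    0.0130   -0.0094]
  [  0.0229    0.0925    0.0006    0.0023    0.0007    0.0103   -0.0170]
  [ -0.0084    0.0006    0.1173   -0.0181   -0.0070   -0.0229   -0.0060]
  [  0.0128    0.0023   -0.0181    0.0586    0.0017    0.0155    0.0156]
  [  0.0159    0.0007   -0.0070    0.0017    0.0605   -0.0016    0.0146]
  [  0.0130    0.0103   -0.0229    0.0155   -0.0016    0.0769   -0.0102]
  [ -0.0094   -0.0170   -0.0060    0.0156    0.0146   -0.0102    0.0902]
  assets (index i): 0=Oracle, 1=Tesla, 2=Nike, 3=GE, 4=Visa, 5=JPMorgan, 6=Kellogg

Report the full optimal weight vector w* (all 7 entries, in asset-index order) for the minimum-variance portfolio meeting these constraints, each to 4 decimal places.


0.1739  0.0355  0.3256  -0.1495  0.0209  0.2491  0.3445

g=Σ⁻¹μ = [0.9606  0.6752  2.2158  0.0540  0.8594  1.8629  2.0999]
h=Σ⁻¹𝟙 = [3.8808  9.7731  15.0946  13.1597  14.4127  14.6920  11.3895]
a=μᵀg=1.137108  b=𝟙ᵀg=8.727881  c=𝟙ᵀh=82.402245  D=ac−b²=17.524355
λ₁=(c·0.155−b)/D = (82.402245·0.155−8.727881)/17.524355 = 0.230791
λ₂=(a−b·0.155)/D = (1.137108−8.727881·0.155)/17.524355 = -0.012309
w* = 0.230791·g + -0.012309·h:
  w_0 = 0.230791·0.9606 + -0.012309·3.8808 = 0.1739  (Oracle)
  w_1 = 0.230791·0.6752 + -0.012309·9.7731 = 0.0355  (Tesla)
  w_2 = 0.230791·2.2158 + -0.012309·15.0946 = 0.3256  (Nike)
  w_3 = 0.230791·0.0540 + -0.012309·13.1597 = -0.1495  (GE)
  w_4 = 0.230791·0.8594 + -0.012309·14.4127 = 0.0209  (Visa)
  w_5 = 0.230791·1.8629 + -0.012309·14.6920 = 0.2491  (JPMorgan)
  w_6 = 0.230791·2.0999 + -0.012309·11.3895 = 0.3445  (Kellogg)
Σw_i=1.0000  μᵀw=0.1550
σ²=wᵀΣw=λ₁·μ_p+λ₂ = 0.230791·0.155 + -0.012309 = 0.023463 ≈ 0.0235


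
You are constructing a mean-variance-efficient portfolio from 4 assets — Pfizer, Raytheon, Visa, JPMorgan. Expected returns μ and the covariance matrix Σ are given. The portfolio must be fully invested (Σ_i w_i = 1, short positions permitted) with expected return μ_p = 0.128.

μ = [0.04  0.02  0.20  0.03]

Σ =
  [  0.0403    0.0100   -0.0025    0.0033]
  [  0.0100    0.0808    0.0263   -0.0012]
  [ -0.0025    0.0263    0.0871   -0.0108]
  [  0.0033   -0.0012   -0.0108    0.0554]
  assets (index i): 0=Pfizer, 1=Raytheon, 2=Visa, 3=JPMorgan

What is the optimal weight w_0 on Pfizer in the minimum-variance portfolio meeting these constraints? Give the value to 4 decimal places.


0.3205

x=Σ⁻¹μ = [1.2704  -0.7694  2.6856  0.9727]
y=Σ⁻¹𝟙 = [22.6125  5.6963  12.8061  19.3235]
a=μᵀx=0.601734  b=𝟙ᵀx=4.159352  c=𝟙ᵀy=60.438412  D=ac−b²=19.067611
λ₁=(c·0.128−b)/D = (60.438412·0.128−4.159352)/19.067611 = 0.187583
λ₂=(a−b·0.128)/D = (0.601734−4.159352·0.128)/19.067611 = 0.003636
w* = 0.187583·x + 0.003636·y:
  w_0 = 0.187583·1.2704 + 0.003636·22.6125 = 0.3205  (Pfizer)
  w_1 = 0.187583·-0.7694 + 0.003636·5.6963 = -0.1236  (Raytheon)
  w_2 = 0.187583·2.6856 + 0.003636·12.8061 = 0.5503  (Visa)
  w_3 = 0.187583·0.9727 + 0.003636·19.3235 = 0.2527  (JPMorgan)
Σw_i=1.0000  μᵀw=0.1280
σ²=wᵀΣw=λ₁·μ_p+λ₂ = 0.187583·0.128 + 0.003636 = 0.027647 ≈ 0.0276


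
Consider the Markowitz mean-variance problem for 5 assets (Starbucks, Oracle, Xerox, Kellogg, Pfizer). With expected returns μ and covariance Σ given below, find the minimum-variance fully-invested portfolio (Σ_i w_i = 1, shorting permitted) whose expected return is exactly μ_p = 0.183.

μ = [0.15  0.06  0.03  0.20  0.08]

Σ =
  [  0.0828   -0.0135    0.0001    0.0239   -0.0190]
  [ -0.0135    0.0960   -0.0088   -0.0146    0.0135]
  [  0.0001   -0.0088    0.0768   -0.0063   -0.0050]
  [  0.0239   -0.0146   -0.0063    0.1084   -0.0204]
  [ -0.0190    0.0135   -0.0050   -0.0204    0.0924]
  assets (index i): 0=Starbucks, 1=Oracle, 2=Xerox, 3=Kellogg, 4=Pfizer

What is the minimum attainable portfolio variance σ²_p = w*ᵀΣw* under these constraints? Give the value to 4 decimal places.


0.0567

x=Σ⁻¹μ = [1.7762  1.0200  0.7641  1.9266  1.5487]
y=Σ⁻¹𝟙 = [14.3968  13.5884  16.5148  11.7160  15.2779]
a=μᵀx=0.859788  b=𝟙ᵀx=7.035719  c=𝟙ᵀy=71.494066  D=ac−b²=11.968361
λ₁=(c·0.183−b)/D = (71.494066·0.183−7.035719)/11.968361 = 0.505307
λ₂=(a−b·0.183)/D = (0.859788−7.035719·0.183)/11.968361 = -0.035740
w* = 0.505307·x + -0.035740·y:
  w_0 = 0.505307·1.7762 + -0.035740·14.3968 = 0.3830  (Starbucks)
  w_1 = 0.505307·1.0200 + -0.035740·13.5884 = 0.0298  (Oracle)
  w_2 = 0.505307·0.7641 + -0.035740·16.5148 = -0.2042  (Xerox)
  w_3 = 0.505307·1.9266 + -0.035740·11.7160 = 0.5548  (Kellogg)
  w_4 = 0.505307·1.5487 + -0.035740·15.2779 = 0.2365  (Pfizer)
Σw_i=1.0000  μᵀw=0.1830
σ²=wᵀΣw=λ₁·μ_p+λ₂ = 0.505307·0.183 + -0.035740 = 0.056731 ≈ 0.0567


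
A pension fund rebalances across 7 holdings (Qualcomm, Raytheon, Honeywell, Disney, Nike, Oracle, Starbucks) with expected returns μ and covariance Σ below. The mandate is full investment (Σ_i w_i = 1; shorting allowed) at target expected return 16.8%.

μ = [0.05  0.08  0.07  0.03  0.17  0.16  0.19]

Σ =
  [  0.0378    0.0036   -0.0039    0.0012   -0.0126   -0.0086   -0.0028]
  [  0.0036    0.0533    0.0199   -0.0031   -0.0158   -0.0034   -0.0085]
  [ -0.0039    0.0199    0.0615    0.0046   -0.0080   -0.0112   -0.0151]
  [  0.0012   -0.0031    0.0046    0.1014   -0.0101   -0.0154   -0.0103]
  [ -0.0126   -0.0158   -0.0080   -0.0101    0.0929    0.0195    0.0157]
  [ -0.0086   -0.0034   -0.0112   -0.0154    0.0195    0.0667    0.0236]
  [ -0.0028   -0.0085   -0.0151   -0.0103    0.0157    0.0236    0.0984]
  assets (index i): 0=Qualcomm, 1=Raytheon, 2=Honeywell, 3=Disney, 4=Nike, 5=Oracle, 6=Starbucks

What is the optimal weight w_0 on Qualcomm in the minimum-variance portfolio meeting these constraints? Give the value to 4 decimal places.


-0.0695

x=Σ⁻¹μ = [2.5849  1.7278  1.7372  0.9351  1.9896  2.1499  1.6851]
y=Σ⁻¹𝟙 = [36.9174  17.3262  19.9768  14.5898  16.3229  18.9983  10.1417]
a=μᵀx=1.419504  b=𝟙ᵀx=12.809564  c=𝟙ᵀy=134.273064  D=ac−b²=26.516168
λ₁=(c·0.168−b)/D = (134.273064·0.168−12.809564)/26.516168 = 0.367636
λ₂=(a−b·0.168)/D = (1.419504−12.809564·0.168)/26.516168 = -0.027625
w* = 0.367636·x + -0.027625·y:
  w_0 = 0.367636·2.5849 + -0.027625·36.9174 = -0.0695  (Qualcomm)
  w_1 = 0.367636·1.7278 + -0.027625·17.3262 = 0.1566  (Raytheon)
  w_2 = 0.367636·1.7372 + -0.027625·19.9768 = 0.0868  (Honeywell)
  w_3 = 0.367636·0.9351 + -0.027625·14.5898 = -0.0593  (Disney)
  w_4 = 0.367636·1.9896 + -0.027625·16.3229 = 0.2805  (Nike)
  w_5 = 0.367636·2.1499 + -0.027625·18.9983 = 0.2656  (Oracle)
  w_6 = 0.367636·1.6851 + -0.027625·10.1417 = 0.3393  (Starbucks)
Σw_i=1.0000  μᵀw=0.1680
σ²=wᵀΣw=λ₁·μ_p+λ₂ = 0.367636·0.168 + -0.027625 = 0.034138 ≈ 0.0341


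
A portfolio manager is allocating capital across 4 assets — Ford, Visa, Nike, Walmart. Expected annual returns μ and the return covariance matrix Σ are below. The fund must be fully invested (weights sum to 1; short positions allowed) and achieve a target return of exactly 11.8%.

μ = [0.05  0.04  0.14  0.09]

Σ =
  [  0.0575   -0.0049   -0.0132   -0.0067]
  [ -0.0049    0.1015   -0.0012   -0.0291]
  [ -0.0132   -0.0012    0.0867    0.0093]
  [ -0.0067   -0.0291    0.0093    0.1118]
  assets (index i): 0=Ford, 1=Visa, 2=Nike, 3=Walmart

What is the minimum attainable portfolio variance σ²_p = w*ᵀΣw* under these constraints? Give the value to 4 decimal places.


x=Σ⁻¹μ = [1.4441  0.7548  1.7439  0.9429]
y=Σ⁻¹𝟙 = [23.3729  14.8906  13.8972  13.0650]
a=μᵀx=0.431410  b=𝟙ᵀx=4.885730  c=𝟙ᵀy=65.225750  D=ac−b²=4.268677
λ₁=(c·0.118−b)/D = (65.225750·0.118−4.885730)/4.268677 = 0.658496
λ₂=(a−b·0.118)/D = (0.431410−4.885730·0.118)/4.268677 = -0.033993
w* = 0.658496·x + -0.033993·y:
  w_0 = 0.658496·1.4441 + -0.033993·23.3729 = 0.1564  (Ford)
  w_1 = 0.658496·0.7548 + -0.033993·14.8906 = -0.0092  (Visa)
  w_2 = 0.658496·1.7439 + -0.033993·13.8972 = 0.6760  (Nike)
  w_3 = 0.658496·0.9429 + -0.033993·13.0650 = 0.1768  (Walmart)
Σw_i=1.0000  μᵀw=0.1180
σ²=wᵀΣw=λ₁·μ_p+λ₂ = 0.658496·0.118 + -0.033993 = 0.043709 ≈ 0.0437

0.0437


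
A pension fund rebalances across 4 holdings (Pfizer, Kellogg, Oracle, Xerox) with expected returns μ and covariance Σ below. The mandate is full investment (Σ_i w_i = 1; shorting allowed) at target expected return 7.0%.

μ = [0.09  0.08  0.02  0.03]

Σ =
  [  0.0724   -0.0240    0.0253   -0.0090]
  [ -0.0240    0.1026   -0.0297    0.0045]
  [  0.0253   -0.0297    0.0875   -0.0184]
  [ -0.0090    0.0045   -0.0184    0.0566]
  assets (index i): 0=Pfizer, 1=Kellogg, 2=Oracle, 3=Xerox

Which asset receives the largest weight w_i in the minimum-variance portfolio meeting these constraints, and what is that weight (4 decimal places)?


x=Σ⁻¹μ = [1.6294  1.2246  0.3420  0.8029]
y=Σ⁻¹𝟙 = [16.5078  17.6931  17.8529  24.6898]
a=μᵀx=0.275541  b=𝟙ᵀx=3.998906  c=𝟙ᵀy=76.743701  D=ac−b²=5.154799
λ₁=(c·0.070−b)/D = (76.743701·0.070−3.998906)/5.154799 = 0.266383
λ₂=(a−b·0.070)/D = (0.275541−3.998906·0.070)/5.154799 = -0.000850
w* = 0.266383·x + -0.000850·y:
  w_0 = 0.266383·1.6294 + -0.000850·16.5078 = 0.4200  (Pfizer)
  w_1 = 0.266383·1.2246 + -0.000850·17.6931 = 0.3112  (Kellogg)
  w_2 = 0.266383·0.3420 + -0.000850·17.8529 = 0.0759  (Oracle)
  w_3 = 0.266383·0.8029 + -0.000850·24.6898 = 0.1929  (Xerox)
Σw_i=1.0000  μᵀw=0.0700
σ²=wᵀΣw=λ₁·μ_p+λ₂ = 0.266383·0.070 + -0.000850 = 0.017797 ≈ 0.0178

Pfizer (0.4200)


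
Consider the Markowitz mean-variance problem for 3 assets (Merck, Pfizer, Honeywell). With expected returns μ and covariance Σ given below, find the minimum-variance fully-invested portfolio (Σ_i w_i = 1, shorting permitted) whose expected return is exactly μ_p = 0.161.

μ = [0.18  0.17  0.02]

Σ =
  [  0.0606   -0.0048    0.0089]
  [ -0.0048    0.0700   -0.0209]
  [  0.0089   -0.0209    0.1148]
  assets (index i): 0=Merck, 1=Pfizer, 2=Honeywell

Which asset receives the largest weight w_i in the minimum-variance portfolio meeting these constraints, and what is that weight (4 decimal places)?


x=Σ⁻¹μ = [3.1258  2.7733  0.4368]
y=Σ⁻¹𝟙 = [16.3872  18.6443  10.8347]
a=μᵀx=1.042848  b=𝟙ᵀx=6.335925  c=𝟙ᵀy=45.866203  D=ac−b²=7.687529
λ₁=(c·0.161−b)/D = (45.866203·0.161−6.335925)/7.687529 = 0.136394
λ₂=(a−b·0.161)/D = (1.042848−6.335925·0.161)/7.687529 = 0.002961
w* = 0.136394·x + 0.002961·y:
  w_0 = 0.136394·3.1258 + 0.002961·16.3872 = 0.4749  (Merck)
  w_1 = 0.136394·2.7733 + 0.002961·18.6443 = 0.4335  (Pfizer)
  w_2 = 0.136394·0.4368 + 0.002961·10.8347 = 0.0917  (Honeywell)
Σw_i=1.0000  μᵀw=0.1610
σ²=wᵀΣw=λ₁·μ_p+λ₂ = 0.136394·0.161 + 0.002961 = 0.024921 ≈ 0.0249

Merck (0.4749)


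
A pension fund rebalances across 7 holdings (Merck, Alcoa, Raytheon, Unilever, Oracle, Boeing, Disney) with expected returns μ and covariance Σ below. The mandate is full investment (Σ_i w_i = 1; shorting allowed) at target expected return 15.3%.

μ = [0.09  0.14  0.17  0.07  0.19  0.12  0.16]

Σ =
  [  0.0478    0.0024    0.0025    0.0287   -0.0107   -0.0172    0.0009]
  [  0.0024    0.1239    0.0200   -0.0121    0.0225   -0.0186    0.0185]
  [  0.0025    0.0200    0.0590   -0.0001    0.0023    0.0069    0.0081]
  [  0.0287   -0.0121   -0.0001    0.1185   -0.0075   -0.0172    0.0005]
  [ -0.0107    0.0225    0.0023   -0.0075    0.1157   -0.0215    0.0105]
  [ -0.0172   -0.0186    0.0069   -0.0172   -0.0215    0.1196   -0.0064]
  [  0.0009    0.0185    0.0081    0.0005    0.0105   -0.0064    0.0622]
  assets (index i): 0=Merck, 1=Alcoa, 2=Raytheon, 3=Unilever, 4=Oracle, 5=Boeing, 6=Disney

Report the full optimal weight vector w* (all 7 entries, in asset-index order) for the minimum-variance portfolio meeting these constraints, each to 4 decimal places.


0.1583  0.0113  0.2654  -0.0080  0.2155  0.1382  0.2192

x=Σ⁻¹μ = [2.5758  0.4069  2.0703  0.3904  1.9439  1.8303  2.0015]
y=Σ⁻¹𝟙 = [24.6721  4.8473  10.2472  5.9566  11.9564  15.7468  12.4980]
a=μᵀx=1.577285  b=𝟙ᵀx=11.219110  c=𝟙ᵀy=85.924385  D=ac−b²=9.658807
λ₁=(c·0.153−b)/D = (85.924385·0.153−11.219110)/9.658807 = 0.199540
λ₂=(a−b·0.153)/D = (1.577285−11.219110·0.153)/9.658807 = -0.014416
w* = 0.199540·x + -0.014416·y:
  w_0 = 0.199540·2.5758 + -0.014416·24.6721 = 0.1583  (Merck)
  w_1 = 0.199540·0.4069 + -0.014416·4.8473 = 0.0113  (Alcoa)
  w_2 = 0.199540·2.0703 + -0.014416·10.2472 = 0.2654  (Raytheon)
  w_3 = 0.199540·0.3904 + -0.014416·5.9566 = -0.0080  (Unilever)
  w_4 = 0.199540·1.9439 + -0.014416·11.9564 = 0.2155  (Oracle)
  w_5 = 0.199540·1.8303 + -0.014416·15.7468 = 0.1382  (Boeing)
  w_6 = 0.199540·2.0015 + -0.014416·12.4980 = 0.2192  (Disney)
Σw_i=1.0000  μᵀw=0.1530
σ²=wᵀΣw=λ₁·μ_p+λ₂ = 0.199540·0.153 + -0.014416 = 0.016114 ≈ 0.0161


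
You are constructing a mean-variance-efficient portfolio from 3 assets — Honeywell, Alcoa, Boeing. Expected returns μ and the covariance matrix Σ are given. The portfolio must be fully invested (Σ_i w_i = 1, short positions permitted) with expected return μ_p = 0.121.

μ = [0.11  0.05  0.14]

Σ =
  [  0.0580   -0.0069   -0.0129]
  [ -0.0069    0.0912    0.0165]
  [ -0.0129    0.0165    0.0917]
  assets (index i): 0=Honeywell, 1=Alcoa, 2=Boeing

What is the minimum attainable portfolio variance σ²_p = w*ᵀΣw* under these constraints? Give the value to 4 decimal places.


u=Σ⁻¹μ = [2.3412  0.4027  1.7836]
v=Σ⁻¹𝟙 = [21.1490  10.3921  12.0104]
a=μᵀu=0.527366  b=𝟙ᵀu=4.527442  c=𝟙ᵀv=43.551404  D=ac−b²=2.469797
λ₁=(c·0.121−b)/D = (43.551404·0.121−4.527442)/2.469797 = 0.300542
λ₂=(a−b·0.121)/D = (0.527366−4.527442·0.121)/2.469797 = -0.008282
w* = 0.300542·u + -0.008282·v:
  w_0 = 0.300542·2.3412 + -0.008282·21.1490 = 0.5285  (Honeywell)
  w_1 = 0.300542·0.4027 + -0.008282·10.3921 = 0.0350  (Alcoa)
  w_2 = 0.300542·1.7836 + -0.008282·12.0104 = 0.4366  (Boeing)
Σw_i=1.0000  μᵀw=0.1210
σ²=wᵀΣw=λ₁·μ_p+λ₂ = 0.300542·0.121 + -0.008282 = 0.028084 ≈ 0.0281

0.0281


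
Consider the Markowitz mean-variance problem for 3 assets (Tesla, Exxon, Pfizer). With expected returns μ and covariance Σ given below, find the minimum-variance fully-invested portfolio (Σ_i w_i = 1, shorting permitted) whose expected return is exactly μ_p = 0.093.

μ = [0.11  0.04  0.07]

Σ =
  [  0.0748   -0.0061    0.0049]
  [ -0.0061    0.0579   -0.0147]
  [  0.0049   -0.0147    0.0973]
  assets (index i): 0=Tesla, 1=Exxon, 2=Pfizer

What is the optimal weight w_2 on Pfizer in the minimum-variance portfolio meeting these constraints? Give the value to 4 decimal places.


0.2070

x=Σ⁻¹μ = [1.5039  1.0531  0.8028]
y=Σ⁻¹𝟙 = [14.3231  22.0522  12.8878]
a=μᵀx=0.263746  b=𝟙ᵀx=3.359776  c=𝟙ᵀy=49.263102  D=ac−b²=1.704874
λ₁=(c·0.093−b)/D = (49.263102·0.093−3.359776)/1.704874 = 0.716589
λ₂=(a−b·0.093)/D = (0.263746−3.359776·0.093)/1.704874 = -0.028573
w* = 0.716589·x + -0.028573·y:
  w_0 = 0.716589·1.5039 + -0.028573·14.3231 = 0.6684  (Tesla)
  w_1 = 0.716589·1.0531 + -0.028573·22.0522 = 0.1246  (Exxon)
  w_2 = 0.716589·0.8028 + -0.028573·12.8878 = 0.2070  (Pfizer)
Σw_i=1.0000  μᵀw=0.0930
σ²=wᵀΣw=λ₁·μ_p+λ₂ = 0.716589·0.093 + -0.028573 = 0.038070 ≈ 0.0381


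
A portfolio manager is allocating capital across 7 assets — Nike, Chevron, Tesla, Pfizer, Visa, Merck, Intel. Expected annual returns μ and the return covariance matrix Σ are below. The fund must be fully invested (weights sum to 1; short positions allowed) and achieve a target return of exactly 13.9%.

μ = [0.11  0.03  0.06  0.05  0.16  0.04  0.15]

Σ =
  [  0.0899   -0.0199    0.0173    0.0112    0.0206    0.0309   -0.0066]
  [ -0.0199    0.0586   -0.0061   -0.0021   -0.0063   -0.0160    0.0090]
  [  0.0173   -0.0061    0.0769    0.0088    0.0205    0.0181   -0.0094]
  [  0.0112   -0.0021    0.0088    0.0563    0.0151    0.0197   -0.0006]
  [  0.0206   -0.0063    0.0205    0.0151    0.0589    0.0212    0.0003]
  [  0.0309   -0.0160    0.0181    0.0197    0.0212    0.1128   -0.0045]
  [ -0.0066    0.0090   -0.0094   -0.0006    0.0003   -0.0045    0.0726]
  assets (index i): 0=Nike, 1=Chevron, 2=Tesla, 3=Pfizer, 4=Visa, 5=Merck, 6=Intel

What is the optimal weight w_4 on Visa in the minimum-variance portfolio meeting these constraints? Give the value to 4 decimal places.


0.4149

g=Σ⁻¹μ = [1.0119  0.7592  0.2713  0.1405  2.3927  -0.2499  2.0749]
h=Σ⁻¹𝟙 = [10.3382  22.0116  9.6211  11.4633  7.6643  4.7112  13.5860]
a=μᵀg=0.841457  b=𝟙ᵀg=6.400615  c=𝟙ᵀh=79.395678  D=ac−b²=25.840184
λ₁=(c·0.139−b)/D = (79.395678·0.139−6.400615)/25.840184 = 0.179387
λ₂=(a−b·0.139)/D = (0.841457−6.400615·0.139)/25.840184 = -0.001866
w* = 0.179387·g + -0.001866·h:
  w_0 = 0.179387·1.0119 + -0.001866·10.3382 = 0.1622  (Nike)
  w_1 = 0.179387·0.7592 + -0.001866·22.0116 = 0.0951  (Chevron)
  w_2 = 0.179387·0.2713 + -0.001866·9.6211 = 0.0307  (Tesla)
  w_3 = 0.179387·0.1405 + -0.001866·11.4633 = 0.0038  (Pfizer)
  w_4 = 0.179387·2.3927 + -0.001866·7.6643 = 0.4149  (Visa)
  w_5 = 0.179387·-0.2499 + -0.001866·4.7112 = -0.0536  (Merck)
  w_6 = 0.179387·2.0749 + -0.001866·13.5860 = 0.3469  (Intel)
Σw_i=1.0000  μᵀw=0.1390
σ²=wᵀΣw=λ₁·μ_p+λ₂ = 0.179387·0.139 + -0.001866 = 0.023068 ≈ 0.0231


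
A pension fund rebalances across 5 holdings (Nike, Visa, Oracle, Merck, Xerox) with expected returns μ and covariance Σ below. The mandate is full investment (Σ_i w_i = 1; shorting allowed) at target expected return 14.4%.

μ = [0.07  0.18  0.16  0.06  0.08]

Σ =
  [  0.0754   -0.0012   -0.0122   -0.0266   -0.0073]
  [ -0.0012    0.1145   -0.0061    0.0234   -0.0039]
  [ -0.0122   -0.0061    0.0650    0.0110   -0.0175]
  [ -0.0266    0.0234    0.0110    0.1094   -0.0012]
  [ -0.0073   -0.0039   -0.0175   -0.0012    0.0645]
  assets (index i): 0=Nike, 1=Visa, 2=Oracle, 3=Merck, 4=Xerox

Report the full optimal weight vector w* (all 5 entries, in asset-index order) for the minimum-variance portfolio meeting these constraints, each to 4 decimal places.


0.1127  0.2740  0.4545  -0.0683  0.2272

g=Σ⁻¹μ = [1.8912  1.8140  3.6261  0.2837  2.5532]
h=Σ⁻¹𝟙 = [23.8851  9.0644  25.9045  10.6898  25.9825]
a=μᵀg=1.260369  b=𝟙ᵀg=10.168255  c=𝟙ᵀh=95.526262  D=ac−b²=17.004963
λ₁=(c·0.144−b)/D = (95.526262·0.144−10.168255)/17.004963 = 0.210969
λ₂=(a−b·0.144)/D = (1.260369−10.168255·0.144)/17.004963 = -0.011988
w* = 0.210969·g + -0.011988·h:
  w_0 = 0.210969·1.8912 + -0.011988·23.8851 = 0.1127  (Nike)
  w_1 = 0.210969·1.8140 + -0.011988·9.0644 = 0.2740  (Visa)
  w_2 = 0.210969·3.6261 + -0.011988·25.9045 = 0.4545  (Oracle)
  w_3 = 0.210969·0.2837 + -0.011988·10.6898 = -0.0683  (Merck)
  w_4 = 0.210969·2.5532 + -0.011988·25.9825 = 0.2272  (Xerox)
Σw_i=1.0000  μᵀw=0.1440
σ²=wᵀΣw=λ₁·μ_p+λ₂ = 0.210969·0.144 + -0.011988 = 0.018391 ≈ 0.0184


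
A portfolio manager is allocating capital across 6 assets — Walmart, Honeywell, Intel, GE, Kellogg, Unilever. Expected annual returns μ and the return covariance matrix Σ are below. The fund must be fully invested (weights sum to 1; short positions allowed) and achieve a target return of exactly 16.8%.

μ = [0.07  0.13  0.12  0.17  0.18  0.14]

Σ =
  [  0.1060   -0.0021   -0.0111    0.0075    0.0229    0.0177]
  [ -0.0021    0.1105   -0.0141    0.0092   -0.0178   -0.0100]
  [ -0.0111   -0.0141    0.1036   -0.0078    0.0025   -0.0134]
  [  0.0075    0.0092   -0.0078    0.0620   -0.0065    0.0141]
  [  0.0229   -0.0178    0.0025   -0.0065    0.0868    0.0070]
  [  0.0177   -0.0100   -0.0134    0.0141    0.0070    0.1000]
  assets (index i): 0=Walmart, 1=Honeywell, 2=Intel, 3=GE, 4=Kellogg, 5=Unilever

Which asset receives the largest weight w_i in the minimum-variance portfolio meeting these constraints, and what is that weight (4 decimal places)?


GE (0.3523)

p=Σ⁻¹μ = [-0.0668  1.6803  1.6842  2.6886  2.4878  1.2523]
q=Σ⁻¹𝟙 = [5.8888  12.5764  13.9732  14.5341  12.4931  9.1639]
a=μᵀp=1.496053  b=𝟙ᵀp=9.726427  c=𝟙ᵀq=68.629472  D=ac−b²=8.069942
λ₁=(c·0.168−b)/D = (68.629472·0.168−9.726427)/8.069942 = 0.223462
λ₂=(a−b·0.168)/D = (1.496053−9.726427·0.168)/8.069942 = -0.017099
w* = 0.223462·p + -0.017099·q:
  w_0 = 0.223462·-0.0668 + -0.017099·5.8888 = -0.1156  (Walmart)
  w_1 = 0.223462·1.6803 + -0.017099·12.5764 = 0.1605  (Honeywell)
  w_2 = 0.223462·1.6842 + -0.017099·13.9732 = 0.1374  (Intel)
  w_3 = 0.223462·2.6886 + -0.017099·14.5341 = 0.3523  (GE)
  w_4 = 0.223462·2.4878 + -0.017099·12.4931 = 0.3423  (Kellogg)
  w_5 = 0.223462·1.2523 + -0.017099·9.1639 = 0.1231  (Unilever)
Σw_i=1.0000  μᵀw=0.1680
σ²=wᵀΣw=λ₁·μ_p+λ₂ = 0.223462·0.168 + -0.017099 = 0.020443 ≈ 0.0204


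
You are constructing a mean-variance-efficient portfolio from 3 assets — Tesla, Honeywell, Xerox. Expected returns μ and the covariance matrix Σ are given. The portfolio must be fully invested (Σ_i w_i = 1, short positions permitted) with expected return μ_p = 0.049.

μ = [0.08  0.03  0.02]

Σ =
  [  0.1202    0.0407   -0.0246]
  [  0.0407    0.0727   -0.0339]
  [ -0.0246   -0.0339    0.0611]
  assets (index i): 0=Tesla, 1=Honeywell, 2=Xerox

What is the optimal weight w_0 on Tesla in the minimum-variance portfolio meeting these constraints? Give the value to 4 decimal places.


x=Σ⁻¹μ = [0.6971  0.4127  0.8370]
y=Σ⁻¹𝟙 = [6.4328  25.6222  33.1725]
a=μᵀx=0.084889  b=𝟙ᵀx=1.946737  c=𝟙ᵀy=65.227444  D=ac−b²=1.747283
λ₁=(c·0.049−b)/D = (65.227444·0.049−1.946737)/1.747283 = 0.715057
λ₂=(a−b·0.049)/D = (0.084889−1.946737·0.049)/1.747283 = -0.006010
w* = 0.715057·x + -0.006010·y:
  w_0 = 0.715057·0.6971 + -0.006010·6.4328 = 0.4598  (Tesla)
  w_1 = 0.715057·0.4127 + -0.006010·25.6222 = 0.1411  (Honeywell)
  w_2 = 0.715057·0.8370 + -0.006010·33.1725 = 0.3991  (Xerox)
Σw_i=1.0000  μᵀw=0.0490
σ²=wᵀΣw=λ₁·μ_p+λ₂ = 0.715057·0.049 + -0.006010 = 0.029028 ≈ 0.0290

0.4598
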